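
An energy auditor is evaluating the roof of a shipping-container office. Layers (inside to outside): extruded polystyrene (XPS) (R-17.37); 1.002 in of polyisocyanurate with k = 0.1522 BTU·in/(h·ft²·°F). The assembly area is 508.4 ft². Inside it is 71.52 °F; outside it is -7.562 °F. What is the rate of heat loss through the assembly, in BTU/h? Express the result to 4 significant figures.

1.002/0.1522 = 6.5834
R_total = 17.37 + 6.5834 = 23.953 ft²·°F·h/BTU
Q = A·ΔT/R = 508.4 × (71.52 − (-7.562)) / 23.953 = 1678.5 BTU/h

1678 BTU/h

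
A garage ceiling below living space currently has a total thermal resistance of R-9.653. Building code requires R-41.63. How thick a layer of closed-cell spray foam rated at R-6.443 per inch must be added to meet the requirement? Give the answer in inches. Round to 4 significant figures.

4.963 in

ΔR = 41.63 − 9.653 = 31.977 ft²·°F·h/BTU
L = ΔR / (R/in) = 31.977/6.443 = 4.9631 in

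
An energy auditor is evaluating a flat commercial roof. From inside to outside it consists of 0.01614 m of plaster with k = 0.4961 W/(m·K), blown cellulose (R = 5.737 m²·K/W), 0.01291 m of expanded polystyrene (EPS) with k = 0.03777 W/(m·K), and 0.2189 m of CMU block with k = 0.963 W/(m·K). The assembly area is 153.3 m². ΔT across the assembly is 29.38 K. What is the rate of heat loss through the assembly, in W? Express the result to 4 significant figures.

710.6 W

0.01614/0.4961 = 0.032534
0.01291/0.03777 = 0.34181
0.2189/0.963 = 0.22731
R_total = 0.032534 + 5.737 + 0.34181 + 0.22731 = 6.3386 m²·K/W
Q = A·ΔT/R = 153.3 × 29.38 / 6.3386 = 710.55 W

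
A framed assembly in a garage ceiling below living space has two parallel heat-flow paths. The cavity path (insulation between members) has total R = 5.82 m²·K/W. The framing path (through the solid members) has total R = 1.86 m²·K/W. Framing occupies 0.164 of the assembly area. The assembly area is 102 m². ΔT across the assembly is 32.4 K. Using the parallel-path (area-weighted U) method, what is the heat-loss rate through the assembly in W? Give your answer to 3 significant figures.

766 W

U_eff = 0.836/5.82 + 0.164/1.86 = 0.1436 + 0.08817 = 0.2318
R_eff = 1/U_eff = 4.314 m²·K/W
Q = 102 × 32.4 / 4.314 = 766.1 W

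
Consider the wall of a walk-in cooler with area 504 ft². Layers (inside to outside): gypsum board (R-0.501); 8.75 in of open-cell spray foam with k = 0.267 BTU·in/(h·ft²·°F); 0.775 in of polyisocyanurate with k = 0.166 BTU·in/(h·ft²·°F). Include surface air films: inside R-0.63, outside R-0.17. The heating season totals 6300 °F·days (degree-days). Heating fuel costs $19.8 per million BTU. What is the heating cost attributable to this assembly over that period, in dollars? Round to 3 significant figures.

38.9 dollars

8.75/0.267 = 32.77
0.775/0.166 = 4.669
R_total = 0.63 + 0.501 + 32.77 + 4.669 + 0.17 = 38.74 ft²·°F·h/BTU
E = A × HDD × 24 / R = 504 × 6300 × 24 / 38.74 = 1967000 BTU
Cost = 1967000/10⁶ × 19.8 = $38.95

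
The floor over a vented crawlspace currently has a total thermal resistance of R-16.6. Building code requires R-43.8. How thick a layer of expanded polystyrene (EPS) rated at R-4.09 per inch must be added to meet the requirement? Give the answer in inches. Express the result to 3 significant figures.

ΔR = 43.8 − 16.6 = 27.2 ft²·°F·h/BTU
L = ΔR / (R/in) = 27.2/4.09 = 6.65 in

6.65 in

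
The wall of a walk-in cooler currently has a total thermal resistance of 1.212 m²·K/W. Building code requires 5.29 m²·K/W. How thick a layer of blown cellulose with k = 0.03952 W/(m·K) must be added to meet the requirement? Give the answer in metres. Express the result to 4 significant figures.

0.1612 m

ΔR = 5.29 − 1.212 = 4.078 m²·K/W
L = ΔR × k = 4.078 × 0.03952 = 0.16116 m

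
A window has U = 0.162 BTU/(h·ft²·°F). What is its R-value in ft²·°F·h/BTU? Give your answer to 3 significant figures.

6.17 ft²·°F·h/BTU

R = 1/U = 1/0.162 = 6.173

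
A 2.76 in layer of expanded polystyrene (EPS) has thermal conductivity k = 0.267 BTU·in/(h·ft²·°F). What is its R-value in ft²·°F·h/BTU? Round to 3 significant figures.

10.3 ft²·°F·h/BTU

R = L/k = 2.76/0.267 = 10.34 ft²·°F·h/BTU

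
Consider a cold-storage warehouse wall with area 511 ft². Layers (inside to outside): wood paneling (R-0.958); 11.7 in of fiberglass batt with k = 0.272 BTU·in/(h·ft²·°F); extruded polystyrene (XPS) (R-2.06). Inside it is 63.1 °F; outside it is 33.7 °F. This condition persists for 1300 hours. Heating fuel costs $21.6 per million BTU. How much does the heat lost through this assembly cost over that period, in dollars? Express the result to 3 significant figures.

9.16 dollars

11.7/0.272 = 43.01
R_total = 0.958 + 43.01 + 2.06 = 46.03 ft²·°F·h/BTU
Q = 511 × (63.1 − 33.7) / 46.03 = 326.4 BTU/h
E = 326.4 × 1300 = 424300 BTU
Cost = 424300/10⁶ × 21.6 = $9.164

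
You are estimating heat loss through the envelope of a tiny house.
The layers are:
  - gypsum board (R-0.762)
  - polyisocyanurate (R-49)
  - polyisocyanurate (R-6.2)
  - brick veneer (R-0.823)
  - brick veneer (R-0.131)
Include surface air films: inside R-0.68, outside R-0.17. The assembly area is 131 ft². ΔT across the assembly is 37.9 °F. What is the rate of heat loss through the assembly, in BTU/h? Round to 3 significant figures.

R_total = 0.68 + 0.762 + 49 + 6.2 + 0.823 + 0.131 + 0.17 = 57.77 ft²·°F·h/BTU
Q = A·ΔT/R = 131 × 37.9 / 57.77 = 85.95 BTU/h

85.9 BTU/h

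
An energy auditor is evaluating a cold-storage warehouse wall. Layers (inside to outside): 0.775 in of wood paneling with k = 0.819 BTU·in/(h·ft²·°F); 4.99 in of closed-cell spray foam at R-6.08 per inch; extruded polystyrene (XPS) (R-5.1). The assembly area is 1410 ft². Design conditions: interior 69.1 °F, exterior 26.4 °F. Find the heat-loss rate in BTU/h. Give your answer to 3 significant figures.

0.775/0.819 = 0.9463
4.99 × 6.08 = 30.34
R_total = 0.9463 + 30.34 + 5.1 = 36.39 ft²·°F·h/BTU
Q = A·ΔT/R = 1410 × (69.1 − 26.4) / 36.39 = 1655 BTU/h

1650 BTU/h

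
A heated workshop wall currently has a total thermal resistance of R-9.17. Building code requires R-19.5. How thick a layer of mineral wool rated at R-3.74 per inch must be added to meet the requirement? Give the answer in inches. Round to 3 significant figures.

2.76 in

ΔR = 19.5 − 9.17 = 10.33 ft²·°F·h/BTU
L = ΔR / (R/in) = 10.33/3.74 = 2.762 in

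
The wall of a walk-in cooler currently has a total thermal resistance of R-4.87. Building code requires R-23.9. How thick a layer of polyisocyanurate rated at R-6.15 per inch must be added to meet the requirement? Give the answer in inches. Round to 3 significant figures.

3.09 in

ΔR = 23.9 − 4.87 = 19.03 ft²·°F·h/BTU
L = ΔR / (R/in) = 19.03/6.15 = 3.094 in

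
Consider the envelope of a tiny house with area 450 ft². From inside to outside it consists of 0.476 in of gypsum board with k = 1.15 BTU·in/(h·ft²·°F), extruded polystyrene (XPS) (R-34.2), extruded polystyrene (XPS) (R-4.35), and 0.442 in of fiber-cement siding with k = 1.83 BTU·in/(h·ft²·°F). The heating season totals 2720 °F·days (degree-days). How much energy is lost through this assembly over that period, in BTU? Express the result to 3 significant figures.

0.476/1.15 = 0.4139
0.442/1.83 = 0.2415
R_total = 0.4139 + 34.2 + 4.35 + 0.2415 = 39.21 ft²·°F·h/BTU
E = A × HDD × 24 / R = 450 × 2720 × 24 / 39.21 = 749300 BTU

749000 BTU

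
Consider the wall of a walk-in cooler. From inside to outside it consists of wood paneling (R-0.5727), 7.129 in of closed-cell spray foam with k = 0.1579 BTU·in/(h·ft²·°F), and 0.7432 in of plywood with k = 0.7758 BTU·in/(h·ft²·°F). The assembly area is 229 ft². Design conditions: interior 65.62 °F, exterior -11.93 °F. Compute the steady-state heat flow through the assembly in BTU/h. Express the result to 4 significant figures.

380.4 BTU/h

7.129/0.1579 = 45.149
0.7432/0.7758 = 0.95798
R_total = 0.5727 + 45.149 + 0.95798 = 46.68 ft²·°F·h/BTU
Q = A·ΔT/R = 229 × (65.62 − (-11.93)) / 46.68 = 380.44 BTU/h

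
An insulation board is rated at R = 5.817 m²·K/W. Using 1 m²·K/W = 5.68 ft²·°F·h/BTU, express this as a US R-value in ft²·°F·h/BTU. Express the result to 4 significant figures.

R_US = 5.817 × 5.68 = 33.041

33.04 ft²·°F·h/BTU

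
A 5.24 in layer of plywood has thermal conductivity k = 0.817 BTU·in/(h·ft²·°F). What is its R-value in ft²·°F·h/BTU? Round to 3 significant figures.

6.41 ft²·°F·h/BTU

R = L/k = 5.24/0.817 = 6.414 ft²·°F·h/BTU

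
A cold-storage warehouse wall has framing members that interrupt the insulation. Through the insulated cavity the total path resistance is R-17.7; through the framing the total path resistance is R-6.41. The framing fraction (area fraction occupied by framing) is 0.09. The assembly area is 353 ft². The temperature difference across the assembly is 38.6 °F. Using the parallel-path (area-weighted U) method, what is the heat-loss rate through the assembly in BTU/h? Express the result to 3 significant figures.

892 BTU/h

U_eff = 0.91/17.7 + 0.09/6.41 = 0.05141 + 0.01404 = 0.06545
R_eff = 1/U_eff = 15.28 ft²·°F·h/BTU
Q = 353 × 38.6 / 15.28 = 891.8 BTU/h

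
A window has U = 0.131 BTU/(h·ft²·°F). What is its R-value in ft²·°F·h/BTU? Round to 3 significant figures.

7.63 ft²·°F·h/BTU

R = 1/U = 1/0.131 = 7.634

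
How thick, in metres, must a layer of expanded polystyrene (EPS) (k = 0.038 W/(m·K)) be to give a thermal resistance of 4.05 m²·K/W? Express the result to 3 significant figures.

L = R·k = 4.05 × 0.038 = 0.1539 m

0.154 m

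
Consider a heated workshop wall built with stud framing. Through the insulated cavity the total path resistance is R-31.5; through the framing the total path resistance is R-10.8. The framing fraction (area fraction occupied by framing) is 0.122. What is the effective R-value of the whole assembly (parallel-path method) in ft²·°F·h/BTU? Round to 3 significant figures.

25.5 ft²·°F·h/BTU

U_eff = 0.878/31.5 + 0.122/10.8 = 0.02787 + 0.0113 = 0.03917
R_eff = 1/U_eff = 25.53 ft²·°F·h/BTU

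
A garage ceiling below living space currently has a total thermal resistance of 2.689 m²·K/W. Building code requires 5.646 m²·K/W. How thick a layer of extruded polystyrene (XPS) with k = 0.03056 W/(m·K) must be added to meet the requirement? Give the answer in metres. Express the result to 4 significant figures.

ΔR = 5.646 − 2.689 = 2.957 m²·K/W
L = ΔR × k = 2.957 × 0.03056 = 0.090366 m

0.09037 m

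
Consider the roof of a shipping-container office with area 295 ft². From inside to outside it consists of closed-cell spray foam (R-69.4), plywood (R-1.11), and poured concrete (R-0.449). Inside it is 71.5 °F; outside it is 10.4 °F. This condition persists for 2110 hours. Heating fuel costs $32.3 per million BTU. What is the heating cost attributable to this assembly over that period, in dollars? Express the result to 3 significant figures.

R_total = 69.4 + 1.11 + 0.449 = 70.96 ft²·°F·h/BTU
Q = 295 × (71.5 − 10.4) / 70.96 = 254 BTU/h
E = 254 × 2110 = 536000 BTU
Cost = 536000/10⁶ × 32.3 = $17.31

17.3 dollars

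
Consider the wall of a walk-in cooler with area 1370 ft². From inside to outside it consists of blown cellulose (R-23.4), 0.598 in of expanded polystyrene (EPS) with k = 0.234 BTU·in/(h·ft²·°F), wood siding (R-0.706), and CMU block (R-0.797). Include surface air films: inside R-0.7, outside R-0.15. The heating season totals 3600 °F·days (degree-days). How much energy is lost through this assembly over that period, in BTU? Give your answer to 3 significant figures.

0.598/0.234 = 2.556
R_total = 0.7 + 23.4 + 2.556 + 0.706 + 0.797 + 0.15 = 28.31 ft²·°F·h/BTU
E = A × HDD × 24 / R = 1370 × 3600 × 24 / 28.31 = 4181000 BTU

4180000 BTU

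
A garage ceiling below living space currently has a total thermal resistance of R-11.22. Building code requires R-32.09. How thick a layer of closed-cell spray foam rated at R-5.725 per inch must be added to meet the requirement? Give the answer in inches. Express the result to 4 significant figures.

3.645 in

ΔR = 32.09 − 11.22 = 20.87 ft²·°F·h/BTU
L = ΔR / (R/in) = 20.87/5.725 = 3.6454 in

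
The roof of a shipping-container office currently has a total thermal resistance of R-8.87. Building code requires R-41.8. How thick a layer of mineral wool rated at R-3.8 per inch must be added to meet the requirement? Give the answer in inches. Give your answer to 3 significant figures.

8.67 in

ΔR = 41.8 − 8.87 = 32.93 ft²·°F·h/BTU
L = ΔR / (R/in) = 32.93/3.8 = 8.666 in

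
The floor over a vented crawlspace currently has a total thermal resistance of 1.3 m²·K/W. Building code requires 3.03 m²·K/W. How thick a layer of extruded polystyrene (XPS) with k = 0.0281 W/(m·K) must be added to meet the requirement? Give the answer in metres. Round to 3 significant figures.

ΔR = 3.03 − 1.3 = 1.73 m²·K/W
L = ΔR × k = 1.73 × 0.0281 = 0.04861 m

0.0486 m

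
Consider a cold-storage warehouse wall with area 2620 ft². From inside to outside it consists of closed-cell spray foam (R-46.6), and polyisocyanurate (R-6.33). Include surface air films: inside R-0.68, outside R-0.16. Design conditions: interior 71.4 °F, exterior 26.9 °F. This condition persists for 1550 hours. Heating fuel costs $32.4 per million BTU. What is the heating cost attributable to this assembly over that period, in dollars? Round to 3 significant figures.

109 dollars

R_total = 0.68 + 46.6 + 6.33 + 0.16 = 53.77 ft²·°F·h/BTU
Q = 2620 × (71.4 − 26.9) / 53.77 = 2168 BTU/h
E = 2168 × 1550 = 3361000 BTU
Cost = 3361000/10⁶ × 32.4 = $108.9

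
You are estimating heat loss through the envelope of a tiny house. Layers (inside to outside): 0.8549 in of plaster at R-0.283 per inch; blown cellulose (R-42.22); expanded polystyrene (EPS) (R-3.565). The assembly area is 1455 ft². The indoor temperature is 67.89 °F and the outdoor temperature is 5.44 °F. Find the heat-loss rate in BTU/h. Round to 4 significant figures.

0.8549 × 0.283 = 0.24194
R_total = 0.24194 + 42.22 + 3.565 = 46.027 ft²·°F·h/BTU
Q = A·ΔT/R = 1455 × (67.89 − 5.44) / 46.027 = 1974.2 BTU/h

1974 BTU/h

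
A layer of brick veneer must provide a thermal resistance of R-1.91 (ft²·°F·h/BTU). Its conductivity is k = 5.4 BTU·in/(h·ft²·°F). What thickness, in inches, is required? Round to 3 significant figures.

L = R × k = 1.91 × 5.4 = 10.31 in

10.3 in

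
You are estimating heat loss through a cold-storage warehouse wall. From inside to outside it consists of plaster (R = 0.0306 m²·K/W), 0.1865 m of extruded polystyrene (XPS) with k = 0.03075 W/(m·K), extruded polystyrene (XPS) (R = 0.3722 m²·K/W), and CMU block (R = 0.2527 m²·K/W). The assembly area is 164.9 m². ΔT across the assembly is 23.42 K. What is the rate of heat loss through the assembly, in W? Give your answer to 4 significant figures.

574.6 W

0.1865/0.03075 = 6.065
R_total = 0.0306 + 6.065 + 0.3722 + 0.2527 = 6.7205 m²·K/W
Q = A·ΔT/R = 164.9 × 23.42 / 6.7205 = 574.65 W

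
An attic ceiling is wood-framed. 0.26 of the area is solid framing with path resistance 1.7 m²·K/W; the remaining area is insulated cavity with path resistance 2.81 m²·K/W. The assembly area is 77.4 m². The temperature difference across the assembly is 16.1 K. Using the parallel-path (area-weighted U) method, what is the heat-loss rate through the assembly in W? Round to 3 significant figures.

519 W

U_eff = 0.74/2.81 + 0.26/1.7 = 0.2633 + 0.1529 = 0.4163
R_eff = 1/U_eff = 2.402 m²·K/W
Q = 77.4 × 16.1 / 2.402 = 518.8 W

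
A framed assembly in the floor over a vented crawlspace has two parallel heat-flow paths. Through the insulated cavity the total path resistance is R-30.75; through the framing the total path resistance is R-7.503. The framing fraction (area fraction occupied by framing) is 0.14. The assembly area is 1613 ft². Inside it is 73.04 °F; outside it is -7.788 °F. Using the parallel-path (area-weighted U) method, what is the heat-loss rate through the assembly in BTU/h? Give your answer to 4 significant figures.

U_eff = 0.86/30.75 + 0.14/7.503 = 0.027967 + 0.018659 = 0.046627
R_eff = 1/U_eff = 21.447 ft²·°F·h/BTU
Q = 1613 × (73.04 − (-7.788)) / 21.447 = 6079 BTU/h

6079 BTU/h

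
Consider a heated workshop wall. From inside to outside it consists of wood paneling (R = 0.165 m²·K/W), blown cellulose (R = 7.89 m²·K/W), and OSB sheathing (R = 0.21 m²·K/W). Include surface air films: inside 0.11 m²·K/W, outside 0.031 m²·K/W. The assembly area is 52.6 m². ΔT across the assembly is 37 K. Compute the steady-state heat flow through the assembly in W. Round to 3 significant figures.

R_total = 0.11 + 0.165 + 7.89 + 0.21 + 0.031 = 8.406 m²·K/W
Q = A·ΔT/R = 52.6 × 37 / 8.406 = 231.5 W

232 W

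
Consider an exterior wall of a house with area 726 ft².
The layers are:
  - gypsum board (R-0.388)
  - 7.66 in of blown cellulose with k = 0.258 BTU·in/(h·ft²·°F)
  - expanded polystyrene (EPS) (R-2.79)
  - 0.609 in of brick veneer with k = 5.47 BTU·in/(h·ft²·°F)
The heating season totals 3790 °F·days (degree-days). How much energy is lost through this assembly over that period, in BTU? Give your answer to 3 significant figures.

7.66/0.258 = 29.69
0.609/5.47 = 0.1113
R_total = 0.388 + 29.69 + 2.79 + 0.1113 = 32.98 ft²·°F·h/BTU
E = A × HDD × 24 / R = 726 × 3790 × 24 / 32.98 = 2002000 BTU

2000000 BTU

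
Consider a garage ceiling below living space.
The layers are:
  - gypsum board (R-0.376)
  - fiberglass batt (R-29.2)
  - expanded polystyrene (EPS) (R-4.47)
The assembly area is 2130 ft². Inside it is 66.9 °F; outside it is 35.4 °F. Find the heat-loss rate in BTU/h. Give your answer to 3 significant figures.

R_total = 0.376 + 29.2 + 4.47 = 34.05 ft²·°F·h/BTU
Q = A·ΔT/R = 2130 × (66.9 − 35.4) / 34.05 = 1971 BTU/h

1970 BTU/h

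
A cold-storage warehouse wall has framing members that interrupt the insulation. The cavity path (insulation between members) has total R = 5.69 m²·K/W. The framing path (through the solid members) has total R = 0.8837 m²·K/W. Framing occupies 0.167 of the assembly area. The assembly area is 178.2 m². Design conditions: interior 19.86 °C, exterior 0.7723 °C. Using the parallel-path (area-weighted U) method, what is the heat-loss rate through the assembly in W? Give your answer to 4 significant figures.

U_eff = 0.833/5.69 + 0.167/0.8837 = 0.1464 + 0.18898 = 0.33538
R_eff = 1/U_eff = 2.9817 m²·K/W
Q = 178.2 × (19.86 − 0.7723) / 2.9817 = 1140.8 W

1141 W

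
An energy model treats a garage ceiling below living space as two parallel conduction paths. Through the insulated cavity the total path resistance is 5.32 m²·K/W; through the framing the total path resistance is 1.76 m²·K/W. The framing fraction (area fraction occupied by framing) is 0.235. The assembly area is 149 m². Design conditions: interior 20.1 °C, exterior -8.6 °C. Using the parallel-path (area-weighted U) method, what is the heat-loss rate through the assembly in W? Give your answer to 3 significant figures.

1190 W

U_eff = 0.765/5.32 + 0.235/1.76 = 0.1438 + 0.1335 = 0.2773
R_eff = 1/U_eff = 3.606 m²·K/W
Q = 149 × (20.1 − (-8.6)) / 3.606 = 1186 W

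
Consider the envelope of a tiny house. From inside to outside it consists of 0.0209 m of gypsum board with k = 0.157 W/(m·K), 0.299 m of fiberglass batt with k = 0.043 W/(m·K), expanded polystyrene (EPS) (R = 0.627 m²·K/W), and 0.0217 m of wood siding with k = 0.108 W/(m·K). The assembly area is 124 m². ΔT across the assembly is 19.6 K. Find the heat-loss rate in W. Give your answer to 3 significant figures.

0.0209/0.157 = 0.1331
0.299/0.043 = 6.953
0.0217/0.108 = 0.2009
R_total = 0.1331 + 6.953 + 0.627 + 0.2009 = 7.915 m²·K/W
Q = A·ΔT/R = 124 × 19.6 / 7.915 = 307.1 W

307 W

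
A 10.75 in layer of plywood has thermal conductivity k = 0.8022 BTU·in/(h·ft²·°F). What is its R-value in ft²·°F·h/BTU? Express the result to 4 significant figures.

13.40 ft²·°F·h/BTU

R = L/k = 10.75/0.8022 = 13.401 ft²·°F·h/BTU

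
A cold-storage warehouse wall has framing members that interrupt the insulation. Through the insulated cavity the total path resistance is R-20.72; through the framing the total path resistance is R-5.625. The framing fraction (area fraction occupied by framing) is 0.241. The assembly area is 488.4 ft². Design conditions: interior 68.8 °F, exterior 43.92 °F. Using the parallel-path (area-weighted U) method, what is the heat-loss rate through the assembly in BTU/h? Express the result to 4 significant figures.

965.7 BTU/h

U_eff = 0.759/20.72 + 0.241/5.625 = 0.036631 + 0.042844 = 0.079476
R_eff = 1/U_eff = 12.582 ft²·°F·h/BTU
Q = 488.4 × (68.8 − 43.92) / 12.582 = 965.74 BTU/h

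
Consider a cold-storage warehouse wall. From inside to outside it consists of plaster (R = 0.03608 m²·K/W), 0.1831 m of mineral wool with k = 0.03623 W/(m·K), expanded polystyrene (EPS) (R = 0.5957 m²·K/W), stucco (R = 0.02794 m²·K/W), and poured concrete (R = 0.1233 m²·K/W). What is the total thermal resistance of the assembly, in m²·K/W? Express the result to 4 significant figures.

5.837 m²·K/W

0.1831/0.03623 = 5.0538
R_total = 0.03608 + 5.0538 + 0.5957 + 0.02794 + 0.1233 = 5.8368 m²·K/W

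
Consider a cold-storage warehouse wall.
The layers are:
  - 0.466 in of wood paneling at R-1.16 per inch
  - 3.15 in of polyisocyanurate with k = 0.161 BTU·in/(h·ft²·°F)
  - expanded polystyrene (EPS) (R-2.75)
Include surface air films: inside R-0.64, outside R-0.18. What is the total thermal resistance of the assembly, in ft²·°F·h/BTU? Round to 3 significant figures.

23.7 ft²·°F·h/BTU

0.466 × 1.16 = 0.5406
3.15/0.161 = 19.57
R_total = 0.64 + 0.5406 + 19.57 + 2.75 + 0.18 = 23.68 ft²·°F·h/BTU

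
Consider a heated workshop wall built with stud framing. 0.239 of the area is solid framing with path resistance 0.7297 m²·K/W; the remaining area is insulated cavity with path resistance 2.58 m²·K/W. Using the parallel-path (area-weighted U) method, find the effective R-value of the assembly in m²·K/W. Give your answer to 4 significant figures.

1.606 m²·K/W

U_eff = 0.761/2.58 + 0.239/0.7297 = 0.29496 + 0.32753 = 0.62249
R_eff = 1/U_eff = 1.6064 m²·K/W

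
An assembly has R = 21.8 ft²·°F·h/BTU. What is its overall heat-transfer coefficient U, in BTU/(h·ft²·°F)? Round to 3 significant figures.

U = 1/R = 1/21.8 = 0.04587

0.0459 BTU/(h·ft²·°F)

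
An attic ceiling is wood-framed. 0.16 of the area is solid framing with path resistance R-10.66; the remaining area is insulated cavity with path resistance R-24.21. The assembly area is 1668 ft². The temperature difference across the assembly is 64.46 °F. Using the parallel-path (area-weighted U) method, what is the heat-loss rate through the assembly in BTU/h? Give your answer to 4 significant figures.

5344 BTU/h

U_eff = 0.84/24.21 + 0.16/10.66 = 0.034696 + 0.015009 = 0.049706
R_eff = 1/U_eff = 20.118 ft²·°F·h/BTU
Q = 1668 × 64.46 / 20.118 = 5344.3 BTU/h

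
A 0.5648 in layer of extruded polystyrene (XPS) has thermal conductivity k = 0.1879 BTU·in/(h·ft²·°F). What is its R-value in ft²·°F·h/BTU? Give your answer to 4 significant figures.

R = L/k = 0.5648/0.1879 = 3.0059 ft²·°F·h/BTU

3.006 ft²·°F·h/BTU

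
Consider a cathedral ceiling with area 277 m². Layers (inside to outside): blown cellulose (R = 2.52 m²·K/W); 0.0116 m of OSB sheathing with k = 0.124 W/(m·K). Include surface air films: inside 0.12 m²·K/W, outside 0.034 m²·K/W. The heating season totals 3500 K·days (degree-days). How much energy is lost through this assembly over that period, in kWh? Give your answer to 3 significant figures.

8410 kWh

0.0116/0.124 = 0.09355
R_total = 0.12 + 2.52 + 0.09355 + 0.034 = 2.768 m²·K/W
E = A × HDD × 24 / R / 1000 = 277 × 3500 × 24 / 2.768 / 1000 = 8407 kWh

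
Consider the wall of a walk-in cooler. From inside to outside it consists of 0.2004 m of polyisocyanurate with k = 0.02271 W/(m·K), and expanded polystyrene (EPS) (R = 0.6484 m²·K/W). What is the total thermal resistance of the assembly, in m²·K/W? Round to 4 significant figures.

0.2004/0.02271 = 8.8243
R_total = 8.8243 + 0.6484 = 9.4727 m²·K/W

9.473 m²·K/W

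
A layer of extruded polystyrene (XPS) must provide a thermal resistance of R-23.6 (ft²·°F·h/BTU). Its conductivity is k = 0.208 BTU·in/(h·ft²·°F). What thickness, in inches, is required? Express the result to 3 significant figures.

L = R × k = 23.6 × 0.208 = 4.909 in

4.91 in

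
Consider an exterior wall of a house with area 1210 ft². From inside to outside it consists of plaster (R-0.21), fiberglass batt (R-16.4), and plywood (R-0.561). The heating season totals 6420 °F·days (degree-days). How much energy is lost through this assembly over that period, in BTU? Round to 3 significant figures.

10900000 BTU

R_total = 0.21 + 16.4 + 0.561 = 17.17 ft²·°F·h/BTU
E = A × HDD × 24 / R = 1210 × 6420 × 24 / 17.17 = 10860000 BTU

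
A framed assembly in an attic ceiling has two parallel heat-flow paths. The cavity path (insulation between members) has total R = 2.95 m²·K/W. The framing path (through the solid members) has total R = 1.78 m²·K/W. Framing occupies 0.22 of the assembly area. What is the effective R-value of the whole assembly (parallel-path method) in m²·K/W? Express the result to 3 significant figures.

2.58 m²·K/W

U_eff = 0.78/2.95 + 0.22/1.78 = 0.2644 + 0.1236 = 0.388
R_eff = 1/U_eff = 2.577 m²·K/W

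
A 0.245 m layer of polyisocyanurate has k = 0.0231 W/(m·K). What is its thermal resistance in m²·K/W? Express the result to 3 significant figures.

10.6 m²·K/W

R = L/k = 0.245/0.0231 = 10.61 m²·K/W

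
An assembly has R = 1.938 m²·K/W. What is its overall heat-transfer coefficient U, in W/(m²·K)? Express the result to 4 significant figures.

0.5160 W/(m²·K)

U = 1/R = 1/1.938 = 0.516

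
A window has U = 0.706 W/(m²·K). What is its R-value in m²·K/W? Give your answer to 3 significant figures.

R = 1/U = 1/0.706 = 1.416

1.42 m²·K/W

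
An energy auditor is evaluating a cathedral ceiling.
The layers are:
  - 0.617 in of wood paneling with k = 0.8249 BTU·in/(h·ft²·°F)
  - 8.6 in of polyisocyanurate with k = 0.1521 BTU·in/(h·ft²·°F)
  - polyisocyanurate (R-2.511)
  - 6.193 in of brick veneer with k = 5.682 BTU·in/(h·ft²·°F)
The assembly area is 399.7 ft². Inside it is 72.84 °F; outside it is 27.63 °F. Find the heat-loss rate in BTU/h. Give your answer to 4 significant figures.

0.617/0.8249 = 0.74797
8.6/0.1521 = 56.542
6.193/5.682 = 1.0899
R_total = 0.74797 + 56.542 + 2.511 + 1.0899 = 60.891 ft²·°F·h/BTU
Q = A·ΔT/R = 399.7 × (72.84 − 27.63) / 60.891 = 296.77 BTU/h

296.8 BTU/h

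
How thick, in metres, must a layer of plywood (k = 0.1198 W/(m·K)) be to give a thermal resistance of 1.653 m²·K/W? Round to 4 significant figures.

0.1980 m

L = R·k = 1.653 × 0.1198 = 0.19803 m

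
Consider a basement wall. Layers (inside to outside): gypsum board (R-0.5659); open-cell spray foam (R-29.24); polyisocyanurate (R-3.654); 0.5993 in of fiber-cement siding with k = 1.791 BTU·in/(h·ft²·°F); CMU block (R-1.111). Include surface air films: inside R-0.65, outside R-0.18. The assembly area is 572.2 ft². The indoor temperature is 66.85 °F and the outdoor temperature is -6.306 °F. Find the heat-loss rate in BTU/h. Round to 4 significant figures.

1171 BTU/h

0.5993/1.791 = 0.33462
R_total = 0.65 + 0.5659 + 29.24 + 3.654 + 0.33462 + 1.111 + 0.18 = 35.736 ft²·°F·h/BTU
Q = A·ΔT/R = 572.2 × (66.85 − (-6.306)) / 35.736 = 1171.4 BTU/h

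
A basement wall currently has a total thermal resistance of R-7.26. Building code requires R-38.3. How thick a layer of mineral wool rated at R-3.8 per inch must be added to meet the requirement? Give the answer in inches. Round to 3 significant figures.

8.17 in

ΔR = 38.3 − 7.26 = 31.04 ft²·°F·h/BTU
L = ΔR / (R/in) = 31.04/3.8 = 8.168 in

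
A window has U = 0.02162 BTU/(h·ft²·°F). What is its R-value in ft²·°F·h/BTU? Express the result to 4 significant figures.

46.25 ft²·°F·h/BTU

R = 1/U = 1/0.02162 = 46.253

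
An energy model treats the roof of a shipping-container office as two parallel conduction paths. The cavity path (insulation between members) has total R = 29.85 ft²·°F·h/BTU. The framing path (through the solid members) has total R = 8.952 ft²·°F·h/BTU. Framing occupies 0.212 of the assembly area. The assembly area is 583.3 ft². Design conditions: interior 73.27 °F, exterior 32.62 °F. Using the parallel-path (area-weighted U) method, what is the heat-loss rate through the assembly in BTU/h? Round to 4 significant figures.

1187 BTU/h

U_eff = 0.788/29.85 + 0.212/8.952 = 0.026399 + 0.023682 = 0.050081
R_eff = 1/U_eff = 19.968 ft²·°F·h/BTU
Q = 583.3 × (73.27 − 32.62) / 19.968 = 1187.5 BTU/h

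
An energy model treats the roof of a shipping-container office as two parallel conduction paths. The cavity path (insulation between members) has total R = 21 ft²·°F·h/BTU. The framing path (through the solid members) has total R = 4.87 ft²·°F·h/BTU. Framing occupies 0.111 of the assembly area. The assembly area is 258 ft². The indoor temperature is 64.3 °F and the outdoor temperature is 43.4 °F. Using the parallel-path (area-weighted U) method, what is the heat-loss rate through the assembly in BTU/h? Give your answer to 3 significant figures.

U_eff = 0.889/21 + 0.111/4.87 = 0.04233 + 0.02279 = 0.06513
R_eff = 1/U_eff = 15.35 ft²·°F·h/BTU
Q = 258 × (64.3 − 43.4) / 15.35 = 351.2 BTU/h

351 BTU/h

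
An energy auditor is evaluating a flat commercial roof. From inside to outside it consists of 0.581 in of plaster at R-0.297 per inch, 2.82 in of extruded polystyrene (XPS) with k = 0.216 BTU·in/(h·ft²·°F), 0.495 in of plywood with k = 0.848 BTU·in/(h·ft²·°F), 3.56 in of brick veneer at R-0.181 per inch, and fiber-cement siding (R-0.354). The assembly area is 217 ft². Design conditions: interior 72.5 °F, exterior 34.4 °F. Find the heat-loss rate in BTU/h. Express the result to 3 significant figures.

0.581 × 0.297 = 0.1726
2.82/0.216 = 13.06
0.495/0.848 = 0.5837
3.56 × 0.181 = 0.6444
R_total = 0.1726 + 13.06 + 0.5837 + 0.6444 + 0.354 = 14.81 ft²·°F·h/BTU
Q = A·ΔT/R = 217 × (72.5 − 34.4) / 14.81 = 558.2 BTU/h

558 BTU/h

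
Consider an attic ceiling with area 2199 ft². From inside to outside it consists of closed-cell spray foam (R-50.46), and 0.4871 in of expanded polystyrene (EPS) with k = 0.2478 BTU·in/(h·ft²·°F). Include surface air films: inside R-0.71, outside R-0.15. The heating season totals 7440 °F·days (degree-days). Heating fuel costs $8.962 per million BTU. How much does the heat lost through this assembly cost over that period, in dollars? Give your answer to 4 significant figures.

66.04 dollars

0.4871/0.2478 = 1.9657
R_total = 0.71 + 50.46 + 1.9657 + 0.15 = 53.286 ft²·°F·h/BTU
E = A × HDD × 24 / R = 2199 × 7440 × 24 / 53.286 = 7368800 BTU
Cost = 7368800/10⁶ × 8.962 = $66.039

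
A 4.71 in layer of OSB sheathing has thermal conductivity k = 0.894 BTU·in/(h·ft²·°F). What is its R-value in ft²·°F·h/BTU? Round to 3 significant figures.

5.27 ft²·°F·h/BTU

R = L/k = 4.71/0.894 = 5.268 ft²·°F·h/BTU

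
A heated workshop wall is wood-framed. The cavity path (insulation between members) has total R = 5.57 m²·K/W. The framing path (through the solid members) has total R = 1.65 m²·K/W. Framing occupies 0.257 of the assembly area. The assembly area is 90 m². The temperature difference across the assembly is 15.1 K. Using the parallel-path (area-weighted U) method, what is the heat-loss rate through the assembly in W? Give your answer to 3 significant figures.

U_eff = 0.743/5.57 + 0.257/1.65 = 0.1334 + 0.1558 = 0.2892
R_eff = 1/U_eff = 3.458 m²·K/W
Q = 90 × 15.1 / 3.458 = 393 W

393 W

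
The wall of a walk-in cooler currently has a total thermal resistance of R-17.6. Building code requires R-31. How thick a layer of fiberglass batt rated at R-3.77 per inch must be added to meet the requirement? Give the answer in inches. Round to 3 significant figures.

3.55 in

ΔR = 31 − 17.6 = 13.4 ft²·°F·h/BTU
L = ΔR / (R/in) = 13.4/3.77 = 3.554 in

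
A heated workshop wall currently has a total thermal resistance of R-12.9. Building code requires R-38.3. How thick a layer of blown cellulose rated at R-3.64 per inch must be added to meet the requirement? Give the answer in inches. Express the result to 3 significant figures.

6.98 in

ΔR = 38.3 − 12.9 = 25.4 ft²·°F·h/BTU
L = ΔR / (R/in) = 25.4/3.64 = 6.978 in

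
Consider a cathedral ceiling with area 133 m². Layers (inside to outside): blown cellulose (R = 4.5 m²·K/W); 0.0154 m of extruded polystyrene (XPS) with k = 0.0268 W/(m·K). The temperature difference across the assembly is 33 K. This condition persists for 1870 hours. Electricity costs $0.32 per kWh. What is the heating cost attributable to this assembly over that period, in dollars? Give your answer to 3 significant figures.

0.0154/0.0268 = 0.5746
R_total = 4.5 + 0.5746 = 5.075 m²·K/W
Q = 133 × 33 / 5.075 = 864.9 W
E = 864.9 W × 1870 h / 1000 = 1617 kWh
Cost = 1617 × 0.32 = $517.6

518 dollars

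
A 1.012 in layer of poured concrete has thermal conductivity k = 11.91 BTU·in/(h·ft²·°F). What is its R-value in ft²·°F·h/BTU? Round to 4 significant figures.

R = L/k = 1.012/11.91 = 0.084971 ft²·°F·h/BTU

0.08497 ft²·°F·h/BTU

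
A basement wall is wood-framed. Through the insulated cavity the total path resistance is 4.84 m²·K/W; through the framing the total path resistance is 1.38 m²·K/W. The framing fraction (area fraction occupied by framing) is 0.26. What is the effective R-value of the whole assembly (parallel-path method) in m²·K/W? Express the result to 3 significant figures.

U_eff = 0.74/4.84 + 0.26/1.38 = 0.1529 + 0.1884 = 0.3413
R_eff = 1/U_eff = 2.93 m²·K/W

2.93 m²·K/W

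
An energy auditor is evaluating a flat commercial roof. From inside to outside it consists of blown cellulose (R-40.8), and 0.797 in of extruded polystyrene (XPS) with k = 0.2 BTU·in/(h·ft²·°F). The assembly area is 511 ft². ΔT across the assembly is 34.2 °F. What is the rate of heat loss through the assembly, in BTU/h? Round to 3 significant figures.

0.797/0.2 = 3.985
R_total = 40.8 + 3.985 = 44.78 ft²·°F·h/BTU
Q = A·ΔT/R = 511 × 34.2 / 44.78 = 390.2 BTU/h

390 BTU/h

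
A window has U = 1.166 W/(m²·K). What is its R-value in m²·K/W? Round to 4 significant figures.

R = 1/U = 1/1.166 = 0.85763

0.8576 m²·K/W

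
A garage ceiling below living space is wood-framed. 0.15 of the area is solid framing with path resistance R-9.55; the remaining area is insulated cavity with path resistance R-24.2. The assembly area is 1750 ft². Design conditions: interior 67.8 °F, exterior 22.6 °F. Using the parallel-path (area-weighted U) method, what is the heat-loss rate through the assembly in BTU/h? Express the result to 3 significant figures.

4020 BTU/h

U_eff = 0.85/24.2 + 0.15/9.55 = 0.03512 + 0.01571 = 0.05083
R_eff = 1/U_eff = 19.67 ft²·°F·h/BTU
Q = 1750 × (67.8 − 22.6) / 19.67 = 4021 BTU/h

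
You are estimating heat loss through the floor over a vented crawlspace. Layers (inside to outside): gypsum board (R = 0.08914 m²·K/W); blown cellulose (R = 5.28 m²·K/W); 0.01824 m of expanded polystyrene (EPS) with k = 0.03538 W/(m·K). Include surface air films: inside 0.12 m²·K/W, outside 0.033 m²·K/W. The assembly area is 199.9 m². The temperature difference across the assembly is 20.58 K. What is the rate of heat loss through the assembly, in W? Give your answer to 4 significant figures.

681.4 W

0.01824/0.03538 = 0.51555
R_total = 0.12 + 0.08914 + 5.28 + 0.51555 + 0.033 = 6.0377 m²·K/W
Q = A·ΔT/R = 199.9 × 20.58 / 6.0377 = 681.38 W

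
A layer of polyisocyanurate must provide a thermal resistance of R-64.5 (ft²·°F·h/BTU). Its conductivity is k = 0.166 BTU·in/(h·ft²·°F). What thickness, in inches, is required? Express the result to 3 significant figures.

L = R × k = 64.5 × 0.166 = 10.71 in

10.7 in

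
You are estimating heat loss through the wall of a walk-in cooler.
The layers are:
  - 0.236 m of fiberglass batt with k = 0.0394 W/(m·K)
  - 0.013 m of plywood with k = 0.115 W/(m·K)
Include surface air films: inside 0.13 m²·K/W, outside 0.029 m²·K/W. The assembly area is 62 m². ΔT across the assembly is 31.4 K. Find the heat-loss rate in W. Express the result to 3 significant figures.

0.236/0.0394 = 5.99
0.013/0.115 = 0.113
R_total = 0.13 + 5.99 + 0.113 + 0.029 = 6.262 m²·K/W
Q = A·ΔT/R = 62 × 31.4 / 6.262 = 310.9 W

311 W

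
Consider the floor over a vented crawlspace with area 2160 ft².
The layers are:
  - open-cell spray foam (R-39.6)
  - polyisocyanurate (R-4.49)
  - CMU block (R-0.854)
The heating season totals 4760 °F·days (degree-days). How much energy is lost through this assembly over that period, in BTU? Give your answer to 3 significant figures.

5490000 BTU

R_total = 39.6 + 4.49 + 0.854 = 44.94 ft²·°F·h/BTU
E = A × HDD × 24 / R = 2160 × 4760 × 24 / 44.94 = 5490000 BTU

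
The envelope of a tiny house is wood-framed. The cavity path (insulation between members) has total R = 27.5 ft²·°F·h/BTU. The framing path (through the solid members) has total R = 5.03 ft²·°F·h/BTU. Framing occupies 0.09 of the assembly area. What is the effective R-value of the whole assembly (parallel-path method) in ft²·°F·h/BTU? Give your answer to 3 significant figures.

19.6 ft²·°F·h/BTU

U_eff = 0.91/27.5 + 0.09/5.03 = 0.03309 + 0.01789 = 0.05098
R_eff = 1/U_eff = 19.61 ft²·°F·h/BTU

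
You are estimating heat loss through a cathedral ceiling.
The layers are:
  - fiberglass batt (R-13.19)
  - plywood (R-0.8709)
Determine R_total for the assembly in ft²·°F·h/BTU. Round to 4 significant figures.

14.06 ft²·°F·h/BTU

R_total = 13.19 + 0.8709 = 14.061 ft²·°F·h/BTU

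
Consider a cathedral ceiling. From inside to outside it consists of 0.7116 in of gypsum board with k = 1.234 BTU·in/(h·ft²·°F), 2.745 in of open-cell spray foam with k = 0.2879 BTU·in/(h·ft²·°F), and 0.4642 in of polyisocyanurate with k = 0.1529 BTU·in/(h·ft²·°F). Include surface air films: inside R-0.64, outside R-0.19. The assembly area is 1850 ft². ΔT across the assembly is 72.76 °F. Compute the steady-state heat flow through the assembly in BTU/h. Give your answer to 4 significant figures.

9630 BTU/h

0.7116/1.234 = 0.57666
2.745/0.2879 = 9.5346
0.4642/0.1529 = 3.036
R_total = 0.64 + 0.57666 + 9.5346 + 3.036 + 0.19 = 13.977 ft²·°F·h/BTU
Q = A·ΔT/R = 1850 × 72.76 / 13.977 = 9630.4 BTU/h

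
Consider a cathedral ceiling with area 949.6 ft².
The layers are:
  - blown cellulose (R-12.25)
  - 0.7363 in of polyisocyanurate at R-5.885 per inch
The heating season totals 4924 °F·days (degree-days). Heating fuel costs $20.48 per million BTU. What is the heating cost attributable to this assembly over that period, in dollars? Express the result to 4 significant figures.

0.7363 × 5.885 = 4.3331
R_total = 12.25 + 4.3331 = 16.583 ft²·°F·h/BTU
E = A × HDD × 24 / R = 949.6 × 4924 × 24 / 16.583 = 6767100 BTU
Cost = 6767100/10⁶ × 20.48 = $138.59

138.6 dollars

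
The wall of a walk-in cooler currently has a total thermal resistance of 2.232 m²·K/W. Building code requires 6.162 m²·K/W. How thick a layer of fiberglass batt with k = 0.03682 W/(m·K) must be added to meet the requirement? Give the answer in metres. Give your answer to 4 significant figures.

0.1447 m

ΔR = 6.162 − 2.232 = 3.93 m²·K/W
L = ΔR × k = 3.93 × 0.03682 = 0.1447 m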